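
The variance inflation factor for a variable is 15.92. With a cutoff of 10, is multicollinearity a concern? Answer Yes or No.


Check: VIF = 15.92 vs threshold = 10.
Since 15.92 >= 10, the answer is Yes.

Yes


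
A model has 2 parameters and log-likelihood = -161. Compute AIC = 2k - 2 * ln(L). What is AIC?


AIC = 2*2 - 2*(-161).
= 4 + 322 = 326.

326


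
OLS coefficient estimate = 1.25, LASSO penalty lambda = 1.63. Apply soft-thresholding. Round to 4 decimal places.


|beta_OLS| = 1.25.
lambda = 1.63.
Since |beta| <= lambda, the coefficient is set to 0.
Result = 0.0000.

0.0000


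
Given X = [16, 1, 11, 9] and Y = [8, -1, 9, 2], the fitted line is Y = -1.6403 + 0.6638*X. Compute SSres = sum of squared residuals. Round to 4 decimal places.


Compute predicted values, then residuals = yi - yhat_i.
Residuals: [-0.9805, -0.0235, 3.3385, -2.3339].
SSres = sum(residual^2) = 17.5546.

17.5546


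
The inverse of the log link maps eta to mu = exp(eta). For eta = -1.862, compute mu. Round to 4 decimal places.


The inverse log link gives:
mu = exp(-1.862) = 0.1554.

0.1554


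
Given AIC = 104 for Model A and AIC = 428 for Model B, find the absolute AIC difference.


Absolute difference = |104 - 428| = 324.
The model with lower AIC (A) is preferred.

324


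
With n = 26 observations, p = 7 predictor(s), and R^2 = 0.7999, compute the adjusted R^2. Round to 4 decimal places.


Plug in: Adj R^2 = 1 - (1 - 0.7999) * 25/18.
= 1 - 0.2001 * 25/18
= 1 - 5.0025 / 18
= 1 - 0.2779 = 0.7221.

0.7221


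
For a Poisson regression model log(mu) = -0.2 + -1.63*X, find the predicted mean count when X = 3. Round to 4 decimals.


Compute eta = -0.2 + -1.63 * 3 = -5.0900.
Apply inverse link: mu = e^-5.0900 = 0.0062.

0.0062


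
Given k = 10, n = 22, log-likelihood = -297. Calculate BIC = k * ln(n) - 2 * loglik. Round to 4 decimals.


ln(22) = 3.091042.
k * ln(n) = 10 * 3.091042 = 30.910420.
-2L = 594.
BIC = 30.910420 + 594 = 624.910420, which rounds to 624.9104.

624.9104


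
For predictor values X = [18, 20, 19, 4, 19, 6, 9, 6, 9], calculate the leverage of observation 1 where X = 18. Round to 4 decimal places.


Compute xbar = 12.2222 with n = 9 observations.
SXX = 351.5556.
Leverage = 1/9 + (18 - 12.2222)^2/351.5556 = 0.2061.

0.2061


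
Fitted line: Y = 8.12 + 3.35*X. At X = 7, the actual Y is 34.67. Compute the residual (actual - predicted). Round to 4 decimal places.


Compute yhat = 8.12 + (3.35)(7) = 31.5700.
Residual = actual - predicted = 34.67 - 31.5700 = 3.1000.

3.1000


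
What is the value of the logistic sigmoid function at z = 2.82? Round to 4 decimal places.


First, exp(-2.8200) = 0.0596.
Then sigma(z) = 1/(1 + 0.0596) = 0.9437.

0.9437


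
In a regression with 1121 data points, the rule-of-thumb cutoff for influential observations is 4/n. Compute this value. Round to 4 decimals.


Using the rule of thumb:
Threshold = 4 / 1121 = 0.0036.

0.0036


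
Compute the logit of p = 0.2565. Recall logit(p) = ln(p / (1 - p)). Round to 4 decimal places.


The odds are p/(1-p) = 0.2565 / 0.7435 = 0.3450.
logit(p) = ln(0.3450) = -1.0642.

-1.0642


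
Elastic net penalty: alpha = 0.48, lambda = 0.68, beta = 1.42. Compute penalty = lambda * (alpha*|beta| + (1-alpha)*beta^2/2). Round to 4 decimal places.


Compute:
L1 = 0.48 * 1.42 = 0.6816.
L2 = 0.52 * 1.42^2 / 2 = 0.5243.
Penalty = 0.68 * (0.6816 + 0.5243) = 0.8200.

0.8200


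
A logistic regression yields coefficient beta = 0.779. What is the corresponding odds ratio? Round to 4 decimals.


The odds ratio is computed as:
OR = e^(0.779) = 2.1793.

2.1793


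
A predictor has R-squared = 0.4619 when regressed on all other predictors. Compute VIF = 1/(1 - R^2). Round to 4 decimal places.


Denominator: 1 - 0.4619 = 0.5381.
VIF = 1 / 0.5381 = 1.8584.

1.8584


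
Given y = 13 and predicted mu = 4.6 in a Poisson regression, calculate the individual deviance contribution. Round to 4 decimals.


First: ln(13/4.6) = 1.038893.
Then: 13 * 1.038893 = 13.505609.
y - mu = 13 - 4.6 = 8.4.
D = 2(13.505609 - 8.4) = 10.211218, which rounds to 10.2112.

10.2112


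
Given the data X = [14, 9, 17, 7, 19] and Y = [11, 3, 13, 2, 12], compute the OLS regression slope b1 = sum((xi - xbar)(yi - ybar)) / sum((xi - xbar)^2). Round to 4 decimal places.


Calculate xbar = 13.2000, ybar = 8.2000.
S_xx = 104.8000, S_xy = 102.8000.
Using b1 = S_xy / S_xx = 102.8000 / 104.8000, we get b1 = 0.9809.

0.9809


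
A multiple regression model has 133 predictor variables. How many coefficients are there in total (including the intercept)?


Each predictor gets one coefficient, plus one intercept.
Total parameters = 133 + 1 = 134.

134


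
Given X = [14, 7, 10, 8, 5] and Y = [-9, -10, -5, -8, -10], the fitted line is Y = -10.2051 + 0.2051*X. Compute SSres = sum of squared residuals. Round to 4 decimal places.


For each point, residual = actual - predicted.
Residuals: [-1.6663, -1.2306, 3.1541, 0.5643, -0.8204].
Sum of squared residuals = 15.2308.

15.2308


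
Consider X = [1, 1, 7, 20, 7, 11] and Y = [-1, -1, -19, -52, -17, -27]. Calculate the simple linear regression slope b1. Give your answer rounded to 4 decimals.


First compute the means: xbar = 7.8333, ybar = -19.5000.
Then S_xx = sum((xi - xbar)^2) = 252.8333.
S_xy = sum((xi - xbar)(yi - ybar)) = -674.5000.
b1 = S_xy / S_xx = -674.5000 / 252.8333 = -2.6678.

-2.6678


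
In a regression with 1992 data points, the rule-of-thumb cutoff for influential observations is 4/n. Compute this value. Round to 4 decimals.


Using the rule of thumb:
Threshold = 4 / 1992 = 0.0020.

0.0020


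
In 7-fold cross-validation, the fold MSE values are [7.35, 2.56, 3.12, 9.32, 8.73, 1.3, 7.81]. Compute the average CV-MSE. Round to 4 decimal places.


Add all fold MSEs: 40.1900.
Divide by k = 7: 40.1900/7 = 5.7414.

5.7414


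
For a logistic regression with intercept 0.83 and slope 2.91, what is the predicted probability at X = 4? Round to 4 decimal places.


z = 0.83 + 2.91 * 4 = 12.4700.
Sigmoid: P = 1 / (1 + exp(-12.4700)) = 1.0000.

1.0000


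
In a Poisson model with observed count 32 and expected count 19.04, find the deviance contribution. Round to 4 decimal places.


Compute y*ln(y/mu) = 32*ln(32/19.04) = 32*0.519194 = 16.614208.
y - mu = 12.96.
D = 2*(16.614208 - (12.96)) = 7.308416, which rounds to 7.3084.

7.3084


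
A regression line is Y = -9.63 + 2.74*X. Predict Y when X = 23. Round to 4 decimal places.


Predicted value:
Y = -9.63 + (2.74)(23) = -9.63 + 63.0200 = 53.3900.

53.3900


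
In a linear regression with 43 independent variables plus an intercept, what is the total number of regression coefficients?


Each predictor gets one coefficient, plus one intercept.
Total parameters = 43 + 1 = 44.

44


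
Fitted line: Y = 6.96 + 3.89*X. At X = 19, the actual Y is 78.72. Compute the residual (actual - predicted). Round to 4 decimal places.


Fitted value at X = 19 is yhat = 6.96 + 3.89*19 = 80.8700.
Residual = 78.72 - 80.8700 = -2.1500.

-2.1500


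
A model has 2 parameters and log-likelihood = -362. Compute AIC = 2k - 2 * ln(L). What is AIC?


AIC = 2k - 2*loglik = 2(2) - 2(-362).
= 4 + 724 = 728.

728


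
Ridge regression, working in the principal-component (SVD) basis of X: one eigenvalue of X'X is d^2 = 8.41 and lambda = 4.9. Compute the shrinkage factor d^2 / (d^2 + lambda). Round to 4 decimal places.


d^2 + lambda = 8.41 + 4.9 = 13.3100.
Shrinkage factor = 8.41/13.3100 = 0.6319.

0.6319


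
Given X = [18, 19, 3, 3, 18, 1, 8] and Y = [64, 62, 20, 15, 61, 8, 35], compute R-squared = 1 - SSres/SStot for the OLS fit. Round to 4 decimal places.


After computing the OLS fit (b0=7.9847, b1=2.9872):
SSres = 44.7934, SStot = 3542.8571.
R^2 = 1 - 44.7934/3542.8571 = 0.9874.

0.9874


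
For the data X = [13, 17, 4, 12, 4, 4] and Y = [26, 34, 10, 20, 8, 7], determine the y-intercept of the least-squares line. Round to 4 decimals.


First find the slope: b1 = 1.8963.
Means: xbar = 9.0000, ybar = 17.5000.
b0 = ybar - b1 * xbar = 17.5000 - 1.8963 * 9.0000 = 0.4329.

0.4329


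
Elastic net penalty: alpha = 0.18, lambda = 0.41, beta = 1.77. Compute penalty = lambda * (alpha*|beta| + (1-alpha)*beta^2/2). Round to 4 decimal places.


alpha * |beta| = 0.18 * 1.77 = 0.3186.
(1-alpha) * beta^2/2 = 0.82 * 3.1329/2 = 1.2845.
Total = 0.41 * (0.3186 + 1.2845) = 0.6573.

0.6573


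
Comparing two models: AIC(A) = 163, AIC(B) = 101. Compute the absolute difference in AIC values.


Compute |163 - 101| = 62.
Model B has the smaller AIC.

62


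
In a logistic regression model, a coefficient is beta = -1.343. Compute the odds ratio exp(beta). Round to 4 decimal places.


The odds ratio is computed as:
OR = e^(-1.343) = 0.2611.

0.2611


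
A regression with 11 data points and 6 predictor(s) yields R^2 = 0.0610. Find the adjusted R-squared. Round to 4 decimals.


Plug in: Adj R^2 = 1 - (1 - 0.0610) * 10/4.
= 1 - 0.9390 * 10/4
= 1 - 9.3900 / 4
= 1 - 2.3475 = -1.3475.

-1.3475


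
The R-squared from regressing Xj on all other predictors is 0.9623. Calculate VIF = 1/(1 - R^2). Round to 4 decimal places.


Using VIF = 1/(1 - R^2_j):
1 - 0.9623 = 0.0377.
VIF = 26.5252.

26.5252


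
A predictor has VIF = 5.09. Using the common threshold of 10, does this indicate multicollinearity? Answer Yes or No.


Check: VIF = 5.09 vs threshold = 10.
Since 5.09 < 10, the answer is No.

No


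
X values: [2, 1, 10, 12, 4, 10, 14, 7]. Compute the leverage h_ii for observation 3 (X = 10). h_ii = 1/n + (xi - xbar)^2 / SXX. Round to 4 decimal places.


Compute xbar = 7.5000 with n = 8 observations.
SXX = 160.0000.
Leverage = 1/8 + (10 - 7.5000)^2/160.0000 = 0.1641.

0.1641


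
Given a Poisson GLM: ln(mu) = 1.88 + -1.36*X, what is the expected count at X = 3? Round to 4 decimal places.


Compute eta = 1.88 + -1.36 * 3 = -2.2000.
Apply inverse link: mu = e^-2.2000 = 0.1108.

0.1108


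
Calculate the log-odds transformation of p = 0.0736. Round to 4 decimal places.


1 - p = 0.9264.
p/(1-p) = 0.0794.
logit = ln(0.0794) = -2.5327.

-2.5327


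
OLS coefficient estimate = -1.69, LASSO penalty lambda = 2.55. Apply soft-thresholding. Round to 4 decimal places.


Absolute value: |-1.69| = 1.69.
Compare to lambda = 2.55.
Since |beta| <= lambda, the coefficient is set to 0.

0.0000


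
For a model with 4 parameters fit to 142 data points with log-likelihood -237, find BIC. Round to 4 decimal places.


k * ln(n) = 4 * ln(142) = 4 * 4.955827 = 19.823308.
-2 * loglik = -2 * (-237) = 474.
BIC = 19.823308 + 474 = 493.823308, which rounds to 493.8233.

493.8233


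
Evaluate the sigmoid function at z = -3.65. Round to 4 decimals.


exp(3.6500) = 38.4747.
1 + exp(-z) = 39.4747.
sigmoid = 1/39.4747 = 0.0253.

0.0253


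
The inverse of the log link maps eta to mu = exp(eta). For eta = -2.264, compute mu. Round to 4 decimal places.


Apply the inverse link:
mu = e^-2.264 = 0.1039.

0.1039


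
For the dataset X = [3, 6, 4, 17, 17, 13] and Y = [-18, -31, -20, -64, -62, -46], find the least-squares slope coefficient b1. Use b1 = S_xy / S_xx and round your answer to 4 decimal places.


The sample means are xbar = 10.0000 and ybar = -40.1667.
Compute S_xx = 208.0000 and S_xy = -650.0000.
Slope b1 = S_xy / S_xx = -650.0000 / 208.0000 = -3.1250.

-3.1250


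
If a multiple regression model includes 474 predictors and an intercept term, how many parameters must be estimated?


Including the intercept, the model has 474 predictor coefficients + 1 intercept.
Total = 475.

475


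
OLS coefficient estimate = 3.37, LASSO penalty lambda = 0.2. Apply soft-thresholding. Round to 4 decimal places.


Absolute value: |3.37| = 3.37.
Compare to lambda = 0.2.
Since |beta| > lambda, coefficient = sign(beta)*(|beta| - lambda) = 3.1700.

3.1700


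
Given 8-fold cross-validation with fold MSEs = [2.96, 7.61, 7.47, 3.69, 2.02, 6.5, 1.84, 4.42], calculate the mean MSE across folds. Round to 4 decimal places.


Sum of fold MSEs = 36.5100.
Average = 36.5100 / 8 = 4.5638.

4.5638


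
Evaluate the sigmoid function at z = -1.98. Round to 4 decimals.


exp(1.9800) = 7.2427.
1 + exp(-z) = 8.2427.
sigmoid = 1/8.2427 = 0.1213.

0.1213


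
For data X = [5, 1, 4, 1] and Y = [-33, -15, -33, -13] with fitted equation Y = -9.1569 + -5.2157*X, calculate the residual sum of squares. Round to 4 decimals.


Compute predicted values, then residuals = yi - yhat_i.
Residuals: [2.2354, -0.6274, -2.9803, 1.3726].
SSres = sum(residual^2) = 16.1569.

16.1569


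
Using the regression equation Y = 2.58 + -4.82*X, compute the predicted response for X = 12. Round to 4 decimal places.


Plug X = 12 into Y = 2.58 + -4.82*X:
Y = 2.58 + -57.8400 = -55.2600.

-55.2600


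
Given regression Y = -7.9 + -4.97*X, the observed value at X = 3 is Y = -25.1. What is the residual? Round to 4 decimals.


Fitted value at X = 3 is yhat = -7.9 + -4.97*3 = -22.8100.
Residual = -25.1 - -22.8100 = -2.2900.

-2.2900


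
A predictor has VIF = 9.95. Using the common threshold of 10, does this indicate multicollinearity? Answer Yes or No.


Check: VIF = 9.95 vs threshold = 10.
Since 9.95 < 10, the answer is No.

No


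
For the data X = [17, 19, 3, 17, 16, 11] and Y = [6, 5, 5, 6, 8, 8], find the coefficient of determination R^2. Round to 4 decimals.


Fit the OLS line: b0 = 5.9943, b1 = 0.0245.
SSres = 9.2271.
SStot = 9.3333.
R^2 = 1 - 9.2271/9.3333 = 0.0114.

0.0114


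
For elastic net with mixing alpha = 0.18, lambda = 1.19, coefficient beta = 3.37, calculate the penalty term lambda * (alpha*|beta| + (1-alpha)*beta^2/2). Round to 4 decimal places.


L1 component = 0.18 * |3.37| = 0.6066.
L2 component = 0.82 * 3.37^2 / 2 = 4.6563.
Penalty = 1.19 * (0.6066 + 4.6563) = 1.19 * 5.2629 = 6.2629.

6.2629


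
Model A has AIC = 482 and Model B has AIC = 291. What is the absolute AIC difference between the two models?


Compute |482 - 291| = 191.
Model B has the smaller AIC.

191


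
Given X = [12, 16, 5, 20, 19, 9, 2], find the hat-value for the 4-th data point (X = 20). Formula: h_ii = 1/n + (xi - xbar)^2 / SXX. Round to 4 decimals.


Mean of X: xbar = 11.8571.
SXX = 286.8571.
For X = 20: h = 1/7 + (20 - 11.8571)^2/286.8571 = 0.3740.

0.3740


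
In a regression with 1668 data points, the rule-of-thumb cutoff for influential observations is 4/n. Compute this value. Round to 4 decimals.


Cook's distance cutoff = 4/n = 4/1668.
= 0.0024.

0.0024


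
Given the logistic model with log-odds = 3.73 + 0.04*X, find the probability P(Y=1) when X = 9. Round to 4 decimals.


Linear predictor: z = 3.73 + 0.04 * 9 = 4.0900.
P = 1/(1 + exp(-4.0900)) = 1/(1 + 0.0167) = 0.9835.

0.9835


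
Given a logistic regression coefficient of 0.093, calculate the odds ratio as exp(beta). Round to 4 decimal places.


The odds ratio is computed as:
OR = e^(0.093) = 1.0975.

1.0975


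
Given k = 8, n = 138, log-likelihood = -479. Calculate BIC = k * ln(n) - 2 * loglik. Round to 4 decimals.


k * ln(n) = 8 * ln(138) = 8 * 4.927254 = 39.418032.
-2 * loglik = -2 * (-479) = 958.
BIC = 39.418032 + 958 = 997.418032, which rounds to 997.4180.

997.4180


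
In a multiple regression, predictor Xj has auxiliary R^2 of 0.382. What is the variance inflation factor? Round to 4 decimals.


Using VIF = 1/(1 - R^2_j):
1 - 0.382 = 0.618.
VIF = 1.6181.

1.6181


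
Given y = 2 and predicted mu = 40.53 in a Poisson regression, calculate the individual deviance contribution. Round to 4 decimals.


y/mu = 2/40.53 = 0.049346 (approx.), and ln(2/40.53) = -3.008895.
y * ln(y/mu) = 2 * -3.008895 = -6.017790.
y - mu = -38.53.
D = 2 * (-6.017790 - -38.53) = 65.024420, which rounds to 65.0244.

65.0244


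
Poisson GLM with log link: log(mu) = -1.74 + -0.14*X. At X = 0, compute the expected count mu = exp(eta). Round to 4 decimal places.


eta = -1.74 + -0.14 * 0 = -1.7400.
mu = exp(-1.7400) = 0.1755.

0.1755


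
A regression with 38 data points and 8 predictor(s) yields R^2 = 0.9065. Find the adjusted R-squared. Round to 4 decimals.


Plug in: Adj R^2 = 1 - (1 - 0.9065) * 37/29.
= 1 - 0.0935 * 37/29
= 1 - 3.4595 / 29
= 1 - 0.1193 = 0.8807.

0.8807


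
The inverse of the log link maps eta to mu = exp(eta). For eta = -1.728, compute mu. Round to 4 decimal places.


The inverse log link gives:
mu = exp(-1.728) = 0.1776.

0.1776


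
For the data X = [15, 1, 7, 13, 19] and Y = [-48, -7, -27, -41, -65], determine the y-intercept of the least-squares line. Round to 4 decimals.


The slope is b1 = -3.0800.
Sample means are xbar = 11.0000 and ybar = -37.6000.
Intercept: b0 = -37.6000 - (-3.0800)(11.0000) = -3.7200.

-3.7200


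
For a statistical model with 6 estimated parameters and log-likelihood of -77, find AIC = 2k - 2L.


AIC = 2*6 - 2*(-77).
= 12 + 154 = 166.

166


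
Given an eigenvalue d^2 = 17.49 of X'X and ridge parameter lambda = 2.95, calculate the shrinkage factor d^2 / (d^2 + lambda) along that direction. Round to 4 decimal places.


d^2 + lambda = 17.49 + 2.95 = 20.4400.
Shrinkage factor = 17.49/20.4400 = 0.8557.

0.8557


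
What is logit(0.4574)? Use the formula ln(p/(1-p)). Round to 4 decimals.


The odds are p/(1-p) = 0.4574 / 0.5426 = 0.8430.
logit(p) = ln(0.8430) = -0.1708.

-0.1708


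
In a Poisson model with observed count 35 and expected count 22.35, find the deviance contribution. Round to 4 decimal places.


Compute y*ln(y/mu) = 35*ln(35/22.35) = 35*0.448522 = 15.698270.
y - mu = 12.65.
D = 2*(15.698270 - (12.65)) = 6.096540, which rounds to 6.0965.

6.0965


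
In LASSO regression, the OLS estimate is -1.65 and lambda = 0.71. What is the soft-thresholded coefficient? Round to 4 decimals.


Absolute value: |-1.65| = 1.65.
Compare to lambda = 0.71.
Since |beta| > lambda, coefficient = sign(beta)*(|beta| - lambda) = -0.9400.

-0.9400


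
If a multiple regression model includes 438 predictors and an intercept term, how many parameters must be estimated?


Each predictor gets one coefficient, plus one intercept.
Total parameters = 438 + 1 = 439.

439


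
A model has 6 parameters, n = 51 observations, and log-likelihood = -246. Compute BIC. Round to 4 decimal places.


ln(51) = 3.931826.
k * ln(n) = 6 * 3.931826 = 23.590956.
-2L = 492.
BIC = 23.590956 + 492 = 515.590956, which rounds to 515.5910.

515.5910


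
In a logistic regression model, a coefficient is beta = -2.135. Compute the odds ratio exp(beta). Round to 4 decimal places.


Odds ratio = exp(beta) = exp(-2.135).
= 0.1182.

0.1182


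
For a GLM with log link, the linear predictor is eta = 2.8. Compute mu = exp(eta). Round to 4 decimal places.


mu = exp(eta) = exp(2.8).
= 16.4446.

16.4446


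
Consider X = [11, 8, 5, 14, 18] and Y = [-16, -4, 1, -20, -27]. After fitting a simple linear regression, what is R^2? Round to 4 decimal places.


The fitted line is Y = 11.8366 + -2.2354*X.
SSres = 17.1031, SStot = 530.8000.
R^2 = 1 - SSres/SStot = 0.9678.

0.9678


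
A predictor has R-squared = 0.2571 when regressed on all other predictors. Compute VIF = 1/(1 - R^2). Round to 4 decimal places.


Using VIF = 1/(1 - R^2_j):
1 - 0.2571 = 0.7429.
VIF = 1.3461.

1.3461


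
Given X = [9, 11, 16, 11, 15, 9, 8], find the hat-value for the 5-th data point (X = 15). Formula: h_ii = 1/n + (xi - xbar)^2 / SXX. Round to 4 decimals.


n = 7, xbar = 11.2857.
SXX = sum((xi - xbar)^2) = 57.4286.
h = 1/7 + (15 - 11.2857)^2 / 57.4286 = 0.3831.

0.3831


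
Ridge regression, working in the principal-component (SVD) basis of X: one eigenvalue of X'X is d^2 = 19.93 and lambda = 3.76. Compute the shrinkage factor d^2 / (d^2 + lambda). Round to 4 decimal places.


d^2 + lambda = 19.93 + 3.76 = 23.6900.
Shrinkage factor = 19.93/23.6900 = 0.8413.

0.8413


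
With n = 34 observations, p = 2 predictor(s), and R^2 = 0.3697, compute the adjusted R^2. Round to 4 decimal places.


Adjusted R^2 = 1 - (1 - R^2) * (n-1)/(n-p-1).
(1 - R^2) = 0.6303.
(n-1)/(n-p-1) = 33/31.
(1 - R^2) * (n-1) = 0.6303 * 33 = 20.7999.
Divide by (n-p-1): 20.7999 / 31 = 0.6710.
Adj R^2 = 1 - 0.6710 = 0.3290.

0.3290


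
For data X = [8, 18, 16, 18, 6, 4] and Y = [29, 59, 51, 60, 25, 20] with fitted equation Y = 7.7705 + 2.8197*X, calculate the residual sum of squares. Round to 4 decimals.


Predicted values from Y = 7.7705 + 2.8197*X.
Residuals: [-1.3281, 0.4749, -1.8857, 1.4749, 0.3113, 0.9507].
SSres = 8.7213.

8.7213


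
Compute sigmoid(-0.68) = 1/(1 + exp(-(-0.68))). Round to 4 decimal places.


Compute exp(0.6800) = 1.9739.
Sigmoid = 1 / (1 + 1.9739) = 1 / 2.9739 = 0.3363.

0.3363


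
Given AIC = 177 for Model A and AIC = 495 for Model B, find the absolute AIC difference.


|AIC_A - AIC_B| = |177 - 495| = 318.
Model A is preferred (lower AIC).

318


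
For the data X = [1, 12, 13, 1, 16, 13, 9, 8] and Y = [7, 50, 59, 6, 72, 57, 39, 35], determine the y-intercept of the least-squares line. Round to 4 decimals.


Compute b1 = 4.2873 from the OLS formula.
With xbar = 9.1250 and ybar = 40.6250, the intercept is:
b0 = 40.6250 - 4.2873 * 9.1250 = 1.5037.

1.5037


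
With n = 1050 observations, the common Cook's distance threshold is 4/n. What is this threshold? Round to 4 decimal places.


The threshold is 4/n.
4/1050 = 0.0038.

0.0038


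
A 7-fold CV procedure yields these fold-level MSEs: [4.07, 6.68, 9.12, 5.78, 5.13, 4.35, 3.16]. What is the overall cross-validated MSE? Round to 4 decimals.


Add all fold MSEs: 38.2900.
Divide by k = 7: 38.2900/7 = 5.4700.

5.4700


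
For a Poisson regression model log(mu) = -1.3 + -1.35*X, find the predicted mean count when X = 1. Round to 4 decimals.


eta = -1.3 + -1.35 * 1 = -2.6500.
mu = exp(-2.6500) = 0.0707.

0.0707


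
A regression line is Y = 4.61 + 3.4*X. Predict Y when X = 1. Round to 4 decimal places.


Substitute X = 1 into the equation:
Y = 4.61 + 3.4 * 1 = 4.61 + 3.4000 = 8.0100.

8.0100


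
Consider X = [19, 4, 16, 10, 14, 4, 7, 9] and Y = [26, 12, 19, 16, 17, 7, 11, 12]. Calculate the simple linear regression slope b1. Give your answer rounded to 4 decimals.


First compute the means: xbar = 10.3750, ybar = 15.0000.
Then S_xx = sum((xi - xbar)^2) = 213.8750.
S_xy = sum((xi - xbar)(yi - ybar)) = 212.0000.
b1 = S_xy / S_xx = 212.0000 / 213.8750 = 0.9912.

0.9912


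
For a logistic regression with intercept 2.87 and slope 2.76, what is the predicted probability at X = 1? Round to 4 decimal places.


z = 2.87 + 2.76 * 1 = 5.6300.
Sigmoid: P = 1 / (1 + exp(-5.6300)) = 0.9964.

0.9964


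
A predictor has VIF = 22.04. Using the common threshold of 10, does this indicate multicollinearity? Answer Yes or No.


The threshold is 10.
VIF = 22.04 is >= 10.
Multicollinearity indication: Yes.

Yes


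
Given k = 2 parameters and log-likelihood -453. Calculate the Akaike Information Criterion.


AIC = 2k - 2*loglik = 2(2) - 2(-453).
= 4 + 906 = 910.

910


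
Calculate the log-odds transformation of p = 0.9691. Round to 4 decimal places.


Compute the odds: 0.9691/0.0309 = 31.3625.
Take the natural log: ln(31.3625) = 3.4456.

3.4456


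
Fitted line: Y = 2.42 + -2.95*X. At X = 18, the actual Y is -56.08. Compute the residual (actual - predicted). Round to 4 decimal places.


Compute yhat = 2.42 + (-2.95)(18) = -50.6800.
Residual = actual - predicted = -56.08 - -50.6800 = -5.4000.

-5.4000


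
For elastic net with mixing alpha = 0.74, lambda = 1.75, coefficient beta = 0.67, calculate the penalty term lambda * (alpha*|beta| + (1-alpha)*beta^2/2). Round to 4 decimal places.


alpha * |beta| = 0.74 * 0.67 = 0.4958.
(1-alpha) * beta^2/2 = 0.26 * 0.4489/2 = 0.0584.
Total = 1.75 * (0.4958 + 0.0584) = 0.9698.

0.9698


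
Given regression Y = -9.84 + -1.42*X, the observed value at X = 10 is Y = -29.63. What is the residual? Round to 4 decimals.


Fitted value at X = 10 is yhat = -9.84 + -1.42*10 = -24.0400.
Residual = -29.63 - -24.0400 = -5.5900.

-5.5900


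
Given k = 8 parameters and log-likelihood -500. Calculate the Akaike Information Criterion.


Compute:
2k = 2*8 = 16.
-2*loglik = -2*(-500) = 1000.
AIC = 16 + 1000 = 1016.

1016


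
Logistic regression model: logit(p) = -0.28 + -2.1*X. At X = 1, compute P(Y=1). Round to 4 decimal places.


Linear predictor: z = -0.28 + -2.1 * 1 = -2.3800.
P = 1/(1 + exp(2.3800)) = 1/(1 + 10.8049) = 0.0847.

0.0847


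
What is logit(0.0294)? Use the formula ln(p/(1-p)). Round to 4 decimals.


Compute the odds: 0.0294/0.9706 = 0.0303.
Take the natural log: ln(0.0303) = -3.4969.

-3.4969


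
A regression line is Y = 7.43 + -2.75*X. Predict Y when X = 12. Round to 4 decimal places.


Substitute X = 12 into the equation:
Y = 7.43 + -2.75 * 12 = 7.43 + -33.0000 = -25.5700.

-25.5700


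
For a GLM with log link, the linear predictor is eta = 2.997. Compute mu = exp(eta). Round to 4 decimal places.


Apply the inverse link:
mu = e^2.997 = 20.0254.

20.0254


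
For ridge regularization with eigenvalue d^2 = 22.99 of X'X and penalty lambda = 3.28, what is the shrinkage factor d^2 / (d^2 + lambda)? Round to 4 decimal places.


d^2 + lambda = 22.99 + 3.28 = 26.2700.
Shrinkage factor = 22.99/26.2700 = 0.8751.

0.8751


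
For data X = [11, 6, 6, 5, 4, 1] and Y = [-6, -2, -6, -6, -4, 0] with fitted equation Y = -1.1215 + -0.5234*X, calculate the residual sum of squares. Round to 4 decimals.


Compute predicted values, then residuals = yi - yhat_i.
Residuals: [0.8789, 2.2619, -1.7381, -2.2615, -0.7849, 1.6449].
SSres = sum(residual^2) = 17.3458.

17.3458


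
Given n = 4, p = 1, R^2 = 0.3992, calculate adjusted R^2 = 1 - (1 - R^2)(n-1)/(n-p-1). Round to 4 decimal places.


Using the formula:
(1 - 0.3992) = 0.6008.
Multiply by 3/2: 0.6008 * 3 = 1.8024, then 1.8024 / 2 = 0.9012.
Adj R^2 = 1 - 0.9012 = 0.0988.

0.0988


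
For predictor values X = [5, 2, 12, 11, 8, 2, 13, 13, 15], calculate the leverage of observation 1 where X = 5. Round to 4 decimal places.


Mean of X: xbar = 9.0000.
SXX = 196.0000.
For X = 5: h = 1/9 + (5 - 9.0000)^2/196.0000 = 0.1927.

0.1927


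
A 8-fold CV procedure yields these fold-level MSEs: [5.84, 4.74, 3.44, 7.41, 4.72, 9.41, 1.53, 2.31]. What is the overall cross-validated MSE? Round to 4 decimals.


Add all fold MSEs: 39.4000.
Divide by k = 8: 39.4000/8 = 4.9250.

4.9250


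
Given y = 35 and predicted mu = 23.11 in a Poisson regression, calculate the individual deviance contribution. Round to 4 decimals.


y/mu = 35/23.11 = 1.514496 (approx.), and ln(35/23.11) = 0.415083.
y * ln(y/mu) = 35 * 0.415083 = 14.527905.
y - mu = 11.89.
D = 2 * (14.527905 - 11.89) = 5.275810, which rounds to 5.2758.

5.2758


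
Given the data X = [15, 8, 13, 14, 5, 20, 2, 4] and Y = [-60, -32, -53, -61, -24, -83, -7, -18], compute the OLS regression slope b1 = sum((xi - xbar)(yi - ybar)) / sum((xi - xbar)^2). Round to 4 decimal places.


First compute the means: xbar = 10.1250, ybar = -42.2500.
Then S_xx = sum((xi - xbar)^2) = 278.8750.
S_xy = sum((xi - xbar)(yi - ybar)) = -1142.7500.
b1 = S_xy / S_xx = -1142.7500 / 278.8750 = -4.0977.

-4.0977


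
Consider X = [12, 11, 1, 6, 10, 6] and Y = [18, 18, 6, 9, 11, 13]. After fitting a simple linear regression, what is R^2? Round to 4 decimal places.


The fitted line is Y = 4.6836 + 1.0195*X.
SSres = 28.8008, SStot = 117.5000.
R^2 = 1 - SSres/SStot = 0.7549.

0.7549


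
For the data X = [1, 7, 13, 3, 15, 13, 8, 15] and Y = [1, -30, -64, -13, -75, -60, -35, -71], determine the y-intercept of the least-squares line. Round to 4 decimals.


The slope is b1 = -5.1804.
Sample means are xbar = 9.3750 and ybar = -43.3750.
Intercept: b0 = -43.3750 - (-5.1804)(9.3750) = 5.1912.

5.1912


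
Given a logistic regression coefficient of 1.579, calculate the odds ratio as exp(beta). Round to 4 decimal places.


Odds ratio = exp(beta) = exp(1.579).
= 4.8501.

4.8501


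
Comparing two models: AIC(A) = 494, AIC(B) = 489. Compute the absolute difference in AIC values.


Absolute difference = |494 - 489| = 5.
The model with lower AIC (B) is preferred.

5


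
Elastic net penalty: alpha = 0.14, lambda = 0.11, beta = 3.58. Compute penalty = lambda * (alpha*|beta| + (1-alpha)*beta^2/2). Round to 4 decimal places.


Compute:
L1 = 0.14 * 3.58 = 0.5012.
L2 = 0.86 * 3.58^2 / 2 = 5.5111.
Penalty = 0.11 * (0.5012 + 5.5111) = 0.6613.

0.6613


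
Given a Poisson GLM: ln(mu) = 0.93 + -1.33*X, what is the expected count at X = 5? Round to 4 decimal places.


Compute eta = 0.93 + -1.33 * 5 = -5.7200.
Apply inverse link: mu = e^-5.7200 = 0.0033.

0.0033


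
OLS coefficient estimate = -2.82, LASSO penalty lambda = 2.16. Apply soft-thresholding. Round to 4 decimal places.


Check: |-2.82| = 2.82 vs lambda = 2.16.
Since |beta| > lambda, coefficient = sign(beta)*(|beta| - lambda) = -0.6600.
Soft-thresholded coefficient = -0.6600.

-0.6600


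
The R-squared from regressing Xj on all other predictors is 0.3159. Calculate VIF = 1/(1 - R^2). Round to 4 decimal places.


Denominator: 1 - 0.3159 = 0.6841.
VIF = 1 / 0.6841 = 1.4618.

1.4618


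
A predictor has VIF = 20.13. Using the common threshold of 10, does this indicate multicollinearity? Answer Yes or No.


Compare VIF = 20.13 to the threshold of 10.
20.13 >= 10, so the answer is Yes.

Yes


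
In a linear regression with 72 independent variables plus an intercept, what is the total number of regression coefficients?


Each predictor gets one coefficient, plus one intercept.
Total parameters = 72 + 1 = 73.

73


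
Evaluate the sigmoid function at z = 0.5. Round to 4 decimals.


Compute exp(-0.5000) = 0.6065.
Sigmoid = 1 / (1 + 0.6065) = 1 / 1.6065 = 0.6225.

0.6225


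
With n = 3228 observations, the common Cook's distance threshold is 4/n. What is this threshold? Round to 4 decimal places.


The threshold is 4/n.
4/3228 = 0.0012.

0.0012


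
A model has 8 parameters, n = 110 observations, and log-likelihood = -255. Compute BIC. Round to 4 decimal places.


Compute k*ln(n) = 8*ln(110) = 8*4.700480 = 37.603840.
Then -2*loglik = 510.
BIC = 37.603840 + 510 = 547.603840, which rounds to 547.6038.

547.6038


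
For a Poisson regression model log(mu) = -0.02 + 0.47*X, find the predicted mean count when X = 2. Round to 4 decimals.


eta = -0.02 + 0.47 * 2 = 0.9200.
mu = exp(0.9200) = 2.5093.

2.5093


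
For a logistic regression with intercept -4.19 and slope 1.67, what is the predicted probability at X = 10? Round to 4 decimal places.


z = -4.19 + 1.67 * 10 = 12.5100.
Sigmoid: P = 1 / (1 + exp(-12.5100)) = 1.0000.

1.0000


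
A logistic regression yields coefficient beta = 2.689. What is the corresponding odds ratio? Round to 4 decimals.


exp(2.689) = 14.7170.
So the odds ratio is 14.7170.

14.7170


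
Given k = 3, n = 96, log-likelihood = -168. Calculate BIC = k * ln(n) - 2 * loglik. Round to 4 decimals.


Compute k*ln(n) = 3*ln(96) = 3*4.564348 = 13.693044.
Then -2*loglik = 336.
BIC = 13.693044 + 336 = 349.693044, which rounds to 349.6930.

349.6930


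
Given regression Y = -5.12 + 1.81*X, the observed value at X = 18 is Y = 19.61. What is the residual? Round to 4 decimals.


Predicted = -5.12 + 1.81 * 18 = 27.4600.
Residual = 19.61 - 27.4600 = -7.8500.

-7.8500


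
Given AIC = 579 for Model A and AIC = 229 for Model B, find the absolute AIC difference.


|AIC_A - AIC_B| = |579 - 229| = 350.
Model B is preferred (lower AIC).

350


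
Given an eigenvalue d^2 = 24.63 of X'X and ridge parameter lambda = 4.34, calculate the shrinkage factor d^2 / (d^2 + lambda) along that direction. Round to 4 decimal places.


Denominator = d^2 + lambda = 24.63 + 4.34 = 28.9700.
Shrinkage = 24.63 / 28.9700 = 0.8502.

0.8502


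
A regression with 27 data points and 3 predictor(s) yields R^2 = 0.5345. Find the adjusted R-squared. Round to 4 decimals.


Adjusted R^2 = 1 - (1 - R^2) * (n-1)/(n-p-1).
(1 - R^2) = 0.4655.
(n-1)/(n-p-1) = 26/23.
(1 - R^2) * (n-1) = 0.4655 * 26 = 12.1030.
Divide by (n-p-1): 12.1030 / 23 = 0.5262.
Adj R^2 = 1 - 0.5262 = 0.4738.

0.4738


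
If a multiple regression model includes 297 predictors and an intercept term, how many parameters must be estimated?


Including the intercept, the model has 297 predictor coefficients + 1 intercept.
Total = 298.

298


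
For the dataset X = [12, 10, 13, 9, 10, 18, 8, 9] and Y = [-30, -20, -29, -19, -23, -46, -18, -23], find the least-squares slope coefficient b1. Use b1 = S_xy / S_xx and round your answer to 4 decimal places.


First compute the means: xbar = 11.1250, ybar = -26.0000.
Then S_xx = sum((xi - xbar)^2) = 72.8750.
S_xy = sum((xi - xbar)(yi - ybar)) = -203.0000.
b1 = S_xy / S_xx = -203.0000 / 72.8750 = -2.7856.

-2.7856


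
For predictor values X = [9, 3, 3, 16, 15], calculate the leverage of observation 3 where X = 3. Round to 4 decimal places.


n = 5, xbar = 9.2000.
SXX = sum((xi - xbar)^2) = 156.8000.
h = 1/5 + (3 - 9.2000)^2 / 156.8000 = 0.4452.

0.4452


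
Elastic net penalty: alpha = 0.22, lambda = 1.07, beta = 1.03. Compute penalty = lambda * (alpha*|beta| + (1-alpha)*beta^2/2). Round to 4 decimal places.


Compute:
L1 = 0.22 * 1.03 = 0.2266.
L2 = 0.78 * 1.03^2 / 2 = 0.4138.
Penalty = 1.07 * (0.2266 + 0.4138) = 0.6852.

0.6852


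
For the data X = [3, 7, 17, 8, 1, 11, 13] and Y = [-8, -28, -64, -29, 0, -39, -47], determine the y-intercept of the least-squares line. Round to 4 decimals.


Compute b1 = -3.9269 from the OLS formula.
With xbar = 8.5714 and ybar = -30.7143, the intercept is:
b0 = -30.7143 - -3.9269 * 8.5714 = 2.9452.

2.9452


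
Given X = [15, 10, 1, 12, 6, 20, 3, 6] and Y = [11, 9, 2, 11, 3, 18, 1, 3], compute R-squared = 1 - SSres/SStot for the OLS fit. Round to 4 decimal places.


Fit the OLS line: b0 = -1.0382, b1 = 0.9083.
SSres = 14.4792.
SStot = 249.5000.
R^2 = 1 - 14.4792/249.5000 = 0.9420.

0.9420


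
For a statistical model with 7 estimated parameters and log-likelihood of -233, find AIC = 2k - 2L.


AIC = 2k - 2*loglik = 2(7) - 2(-233).
= 14 + 466 = 480.

480


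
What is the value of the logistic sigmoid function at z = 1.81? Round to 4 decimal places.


First, exp(-1.8100) = 0.1637.
Then sigma(z) = 1/(1 + 0.1637) = 0.8594.

0.8594


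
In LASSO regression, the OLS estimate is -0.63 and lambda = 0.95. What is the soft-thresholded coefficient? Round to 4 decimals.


Check: |-0.63| = 0.63 vs lambda = 0.95.
Since |beta| <= lambda, the coefficient is set to 0.
Soft-thresholded coefficient = 0.0000.

0.0000


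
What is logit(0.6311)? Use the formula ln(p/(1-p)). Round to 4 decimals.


The odds are p/(1-p) = 0.6311 / 0.3689 = 1.7108.
logit(p) = ln(1.7108) = 0.5369.

0.5369


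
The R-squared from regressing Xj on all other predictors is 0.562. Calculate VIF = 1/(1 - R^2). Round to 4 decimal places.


Denominator: 1 - 0.562 = 0.438.
VIF = 1 / 0.438 = 2.2831.

2.2831


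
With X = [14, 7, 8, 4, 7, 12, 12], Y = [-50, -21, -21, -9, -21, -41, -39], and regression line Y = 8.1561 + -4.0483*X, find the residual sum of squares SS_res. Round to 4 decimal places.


For each point, residual = actual - predicted.
Residuals: [-1.4799, -0.8180, 3.2303, -0.9629, -0.8180, -0.5765, 1.4235].
Sum of squared residuals = 17.2491.

17.2491


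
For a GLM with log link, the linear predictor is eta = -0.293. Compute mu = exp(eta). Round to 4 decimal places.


The inverse log link gives:
mu = exp(-0.293) = 0.7460.

0.7460


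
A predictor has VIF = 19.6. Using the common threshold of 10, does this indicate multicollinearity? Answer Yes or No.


Compare VIF = 19.6 to the threshold of 10.
19.6 >= 10, so the answer is Yes.

Yes


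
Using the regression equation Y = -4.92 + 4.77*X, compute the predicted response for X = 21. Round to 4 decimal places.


Substitute X = 21 into the equation:
Y = -4.92 + 4.77 * 21 = -4.92 + 100.1700 = 95.2500.

95.2500


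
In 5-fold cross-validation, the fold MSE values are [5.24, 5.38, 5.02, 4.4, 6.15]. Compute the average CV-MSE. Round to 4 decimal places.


Sum of fold MSEs = 26.1900.
Average = 26.1900 / 5 = 5.2380.

5.2380


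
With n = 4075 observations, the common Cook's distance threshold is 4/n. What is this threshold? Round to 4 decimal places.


Cook's distance cutoff = 4/n = 4/4075.
= 0.0010.

0.0010


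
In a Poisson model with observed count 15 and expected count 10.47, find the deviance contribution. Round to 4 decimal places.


First: ln(15/10.47) = 0.359536.
Then: 15 * 0.359536 = 5.393040.
y - mu = 15 - 10.47 = 4.53.
D = 2(5.393040 - 4.53) = 1.726080, which rounds to 1.7261.

1.7261


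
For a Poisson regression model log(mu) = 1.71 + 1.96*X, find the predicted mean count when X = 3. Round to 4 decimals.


Linear predictor: eta = 1.71 + (1.96)(3) = 7.5900.
Expected count: mu = exp(7.5900) = 1978.3135.

1978.3135


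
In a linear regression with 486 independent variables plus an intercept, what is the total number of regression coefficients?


Each predictor gets one coefficient, plus one intercept.
Total parameters = 486 + 1 = 487.

487


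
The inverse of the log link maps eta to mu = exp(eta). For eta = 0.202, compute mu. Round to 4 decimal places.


The inverse log link gives:
mu = exp(0.202) = 1.2238.

1.2238


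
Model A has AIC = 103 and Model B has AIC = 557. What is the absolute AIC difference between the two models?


Compute |103 - 557| = 454.
Model A has the smaller AIC.

454


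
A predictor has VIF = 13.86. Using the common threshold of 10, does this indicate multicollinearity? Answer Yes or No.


Compare VIF = 13.86 to the threshold of 10.
13.86 >= 10, so the answer is Yes.

Yes


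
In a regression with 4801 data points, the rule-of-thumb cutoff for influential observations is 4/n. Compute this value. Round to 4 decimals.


Cook's distance cutoff = 4/n = 4/4801.
= 0.0008.

0.0008


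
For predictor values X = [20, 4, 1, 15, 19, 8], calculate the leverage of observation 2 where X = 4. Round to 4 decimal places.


n = 6, xbar = 11.1667.
SXX = sum((xi - xbar)^2) = 318.8333.
h = 1/6 + (4 - 11.1667)^2 / 318.8333 = 0.3278.

0.3278


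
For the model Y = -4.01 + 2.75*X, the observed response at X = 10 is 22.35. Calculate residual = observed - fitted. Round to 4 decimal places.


Compute yhat = -4.01 + (2.75)(10) = 23.4900.
Residual = actual - predicted = 22.35 - 23.4900 = -1.1400.

-1.1400


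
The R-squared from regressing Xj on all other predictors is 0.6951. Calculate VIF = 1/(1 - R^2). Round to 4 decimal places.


VIF = 1 / (1 - 0.6951).
= 1 / 0.3049 = 3.2798.

3.2798


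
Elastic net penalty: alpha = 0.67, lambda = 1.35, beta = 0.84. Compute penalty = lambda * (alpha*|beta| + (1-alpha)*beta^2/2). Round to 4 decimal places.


alpha * |beta| = 0.67 * 0.84 = 0.5628.
(1-alpha) * beta^2/2 = 0.33 * 0.7056/2 = 0.1164.
Total = 1.35 * (0.5628 + 0.1164) = 0.9170.

0.9170


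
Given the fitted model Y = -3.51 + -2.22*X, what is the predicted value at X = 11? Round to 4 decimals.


Predicted value:
Y = -3.51 + (-2.22)(11) = -3.51 + -24.4200 = -27.9300.

-27.9300


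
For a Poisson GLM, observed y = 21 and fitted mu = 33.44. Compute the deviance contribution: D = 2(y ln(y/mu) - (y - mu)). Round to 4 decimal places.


Compute y*ln(y/mu) = 21*ln(21/33.44) = 21*-0.465230 = -9.769830.
y - mu = -12.44.
D = 2*(-9.769830 - (-12.44)) = 5.340340, which rounds to 5.3403.

5.3403


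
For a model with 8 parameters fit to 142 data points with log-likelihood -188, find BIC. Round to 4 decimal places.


Compute k*ln(n) = 8*ln(142) = 8*4.955827 = 39.646616.
Then -2*loglik = 376.
BIC = 39.646616 + 376 = 415.646616, which rounds to 415.6466.

415.6466
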